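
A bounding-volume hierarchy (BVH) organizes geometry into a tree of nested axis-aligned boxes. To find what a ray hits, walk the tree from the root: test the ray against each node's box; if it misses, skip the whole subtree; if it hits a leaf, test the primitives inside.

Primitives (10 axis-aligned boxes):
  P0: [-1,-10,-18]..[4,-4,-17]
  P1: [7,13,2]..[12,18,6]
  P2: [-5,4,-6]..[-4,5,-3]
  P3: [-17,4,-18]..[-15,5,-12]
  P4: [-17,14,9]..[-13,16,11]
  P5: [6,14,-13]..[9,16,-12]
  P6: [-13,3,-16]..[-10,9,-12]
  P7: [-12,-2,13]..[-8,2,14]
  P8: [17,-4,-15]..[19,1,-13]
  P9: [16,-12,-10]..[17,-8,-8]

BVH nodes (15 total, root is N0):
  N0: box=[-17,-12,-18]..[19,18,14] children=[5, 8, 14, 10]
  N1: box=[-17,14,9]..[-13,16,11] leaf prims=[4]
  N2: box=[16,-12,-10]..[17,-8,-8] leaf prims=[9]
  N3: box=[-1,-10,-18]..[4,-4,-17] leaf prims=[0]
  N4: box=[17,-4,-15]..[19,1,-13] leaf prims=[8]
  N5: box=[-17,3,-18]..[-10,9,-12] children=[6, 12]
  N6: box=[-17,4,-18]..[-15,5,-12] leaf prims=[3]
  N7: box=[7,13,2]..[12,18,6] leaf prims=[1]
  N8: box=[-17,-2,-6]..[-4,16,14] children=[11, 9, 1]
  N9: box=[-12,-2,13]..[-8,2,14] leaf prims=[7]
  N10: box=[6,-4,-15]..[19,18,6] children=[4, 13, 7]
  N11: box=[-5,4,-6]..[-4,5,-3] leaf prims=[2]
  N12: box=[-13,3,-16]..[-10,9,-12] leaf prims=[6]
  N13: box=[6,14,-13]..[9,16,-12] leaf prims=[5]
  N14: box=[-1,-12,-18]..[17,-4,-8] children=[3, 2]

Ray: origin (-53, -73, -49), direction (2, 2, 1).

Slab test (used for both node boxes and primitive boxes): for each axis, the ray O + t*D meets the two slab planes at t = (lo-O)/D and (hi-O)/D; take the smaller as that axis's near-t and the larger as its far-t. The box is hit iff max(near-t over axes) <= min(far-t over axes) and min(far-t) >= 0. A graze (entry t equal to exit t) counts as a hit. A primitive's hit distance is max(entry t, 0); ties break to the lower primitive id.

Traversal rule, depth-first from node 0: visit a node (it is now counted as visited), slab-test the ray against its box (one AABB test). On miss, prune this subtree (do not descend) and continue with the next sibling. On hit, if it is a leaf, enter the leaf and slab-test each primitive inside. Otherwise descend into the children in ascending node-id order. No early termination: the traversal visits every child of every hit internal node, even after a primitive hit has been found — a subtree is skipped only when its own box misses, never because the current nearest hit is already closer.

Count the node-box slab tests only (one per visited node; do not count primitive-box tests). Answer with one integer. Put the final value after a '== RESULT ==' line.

Walk:
N0 x:[18,36] y:[61/2,91/2] z:[31,63] -> hit [31,36], descend [5, 8, 10, 14]
  N5 x:[18,43/2] y:[38,41] z:[31,37] -> miss, prune
  N8 x:[18,49/2] y:[71/2,89/2] z:[43,63] -> miss, prune
  N10 x:[59/2,36] y:[69/2,91/2] z:[34,55] -> hit [69/2,36], descend [4, 7, 13]
    N4 x:[35,36] y:[69/2,37] z:[34,36] -> hit [35,36] leaf, test {P8@t=35}
    N7 x:[30,65/2] y:[43,91/2] z:[51,55] -> miss, prune
    N13 x:[59/2,31] y:[87/2,89/2] z:[36,37] -> miss, prune
  N14 x:[26,35] y:[61/2,69/2] z:[31,41] -> hit [31,69/2], descend [2, 3]
    N2 x:[69/2,35] y:[61/2,65/2] z:[39,41] -> miss, prune
    N3 x:[26,57/2] y:[63/2,69/2] z:[31,32] -> miss, prune

order=[0, 5, 8, 10, 4, 7, 13, 14, 2, 3]  |boxes|=10  |leaves|=1  hit=P8

== RESULT ==
10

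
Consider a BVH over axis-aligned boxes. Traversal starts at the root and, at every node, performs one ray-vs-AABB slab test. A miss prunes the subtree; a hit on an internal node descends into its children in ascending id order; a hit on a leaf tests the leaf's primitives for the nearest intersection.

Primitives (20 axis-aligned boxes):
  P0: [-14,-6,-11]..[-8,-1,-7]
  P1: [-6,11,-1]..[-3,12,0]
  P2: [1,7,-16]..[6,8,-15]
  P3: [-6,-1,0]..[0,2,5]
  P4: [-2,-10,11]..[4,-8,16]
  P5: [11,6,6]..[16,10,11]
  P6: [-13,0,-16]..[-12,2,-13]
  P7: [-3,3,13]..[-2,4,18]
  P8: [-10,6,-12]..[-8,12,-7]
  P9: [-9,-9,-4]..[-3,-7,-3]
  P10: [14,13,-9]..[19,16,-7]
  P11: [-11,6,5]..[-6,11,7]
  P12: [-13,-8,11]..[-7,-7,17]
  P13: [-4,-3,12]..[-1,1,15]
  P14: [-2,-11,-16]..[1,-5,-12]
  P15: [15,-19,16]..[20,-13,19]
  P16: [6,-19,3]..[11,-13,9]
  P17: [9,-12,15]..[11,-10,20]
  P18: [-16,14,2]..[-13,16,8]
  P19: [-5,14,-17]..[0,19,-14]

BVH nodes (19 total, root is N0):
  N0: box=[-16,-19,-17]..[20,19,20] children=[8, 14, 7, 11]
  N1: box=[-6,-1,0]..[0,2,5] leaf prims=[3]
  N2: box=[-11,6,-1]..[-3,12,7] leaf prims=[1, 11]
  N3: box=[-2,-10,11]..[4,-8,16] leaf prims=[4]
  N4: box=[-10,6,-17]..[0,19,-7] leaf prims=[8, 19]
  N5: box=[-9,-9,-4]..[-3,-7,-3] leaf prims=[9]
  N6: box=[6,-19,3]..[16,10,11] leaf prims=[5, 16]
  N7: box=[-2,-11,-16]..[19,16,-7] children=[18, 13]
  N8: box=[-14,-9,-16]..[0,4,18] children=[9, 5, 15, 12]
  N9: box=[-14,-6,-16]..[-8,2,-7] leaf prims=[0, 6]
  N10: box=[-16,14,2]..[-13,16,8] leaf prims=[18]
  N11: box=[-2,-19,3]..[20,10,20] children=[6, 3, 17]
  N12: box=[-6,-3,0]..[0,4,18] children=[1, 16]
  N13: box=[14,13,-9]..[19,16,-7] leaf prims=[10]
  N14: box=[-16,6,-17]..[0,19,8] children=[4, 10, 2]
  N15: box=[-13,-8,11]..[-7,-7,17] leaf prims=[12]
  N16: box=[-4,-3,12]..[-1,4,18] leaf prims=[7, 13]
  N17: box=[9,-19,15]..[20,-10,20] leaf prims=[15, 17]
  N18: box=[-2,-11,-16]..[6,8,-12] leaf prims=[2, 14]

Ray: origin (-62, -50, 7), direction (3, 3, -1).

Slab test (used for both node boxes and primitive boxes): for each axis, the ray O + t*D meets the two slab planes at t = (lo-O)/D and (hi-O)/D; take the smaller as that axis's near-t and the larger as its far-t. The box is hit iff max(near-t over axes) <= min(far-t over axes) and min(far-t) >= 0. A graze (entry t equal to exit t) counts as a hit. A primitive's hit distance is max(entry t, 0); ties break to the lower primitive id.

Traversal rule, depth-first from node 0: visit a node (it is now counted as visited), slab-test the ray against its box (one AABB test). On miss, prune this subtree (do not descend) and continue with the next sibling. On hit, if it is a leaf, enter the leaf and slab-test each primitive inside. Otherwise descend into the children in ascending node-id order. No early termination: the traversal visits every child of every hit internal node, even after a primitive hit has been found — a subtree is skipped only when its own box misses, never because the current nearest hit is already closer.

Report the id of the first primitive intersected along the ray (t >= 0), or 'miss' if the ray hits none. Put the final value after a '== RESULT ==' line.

Trace the traversal:
N0 x:[46/3,82/3] y:[31/3,23] z:[-13,24] -> hit [46/3,23], descend [7, 8, 11, 14]
  N7 x:[20,27] y:[13,22] z:[14,23] -> hit [20,22], descend [13, 18]
    N13 x:[76/3,27] y:[21,22] z:[14,16] -> miss, prune
    N18 x:[20,68/3] y:[13,58/3] z:[19,23] -> miss, prune
  N8 x:[16,62/3] y:[41/3,18] z:[-11,23] -> hit [16,18], descend [5, 9, 12, 15]
    N5 x:[53/3,59/3] y:[41/3,43/3] z:[10,11] -> miss, prune
    N9 x:[16,18] y:[44/3,52/3] z:[14,23] -> hit [16,52/3] leaf, test {P0@t=16, P6(miss)}
    N12 x:[56/3,62/3] y:[47/3,18] z:[-11,7] -> miss, prune
    N15 x:[49/3,55/3] y:[14,43/3] z:[-10,-4] -> miss, prune
  N11 x:[20,82/3] y:[31/3,20] z:[-13,4] -> miss, prune
  N14 x:[46/3,62/3] y:[56/3,23] z:[-1,24] -> hit [56/3,62/3], descend [2, 4, 10]
    N2 x:[17,59/3] y:[56/3,62/3] z:[0,8] -> miss, prune
    N4 x:[52/3,62/3] y:[56/3,23] z:[14,24] -> hit [56/3,62/3] leaf, test {P8(miss), P19(miss)}
    N10 x:[46/3,49/3] y:[64/3,22] z:[-1,5] -> miss, prune

Visited [0, 7, 13, 18, 8, 5, 9, 12, 15, 11, 14, 2, 4, 10]. Tests: 14 box, 2 leaf. Nearest: P0.

== RESULT ==
0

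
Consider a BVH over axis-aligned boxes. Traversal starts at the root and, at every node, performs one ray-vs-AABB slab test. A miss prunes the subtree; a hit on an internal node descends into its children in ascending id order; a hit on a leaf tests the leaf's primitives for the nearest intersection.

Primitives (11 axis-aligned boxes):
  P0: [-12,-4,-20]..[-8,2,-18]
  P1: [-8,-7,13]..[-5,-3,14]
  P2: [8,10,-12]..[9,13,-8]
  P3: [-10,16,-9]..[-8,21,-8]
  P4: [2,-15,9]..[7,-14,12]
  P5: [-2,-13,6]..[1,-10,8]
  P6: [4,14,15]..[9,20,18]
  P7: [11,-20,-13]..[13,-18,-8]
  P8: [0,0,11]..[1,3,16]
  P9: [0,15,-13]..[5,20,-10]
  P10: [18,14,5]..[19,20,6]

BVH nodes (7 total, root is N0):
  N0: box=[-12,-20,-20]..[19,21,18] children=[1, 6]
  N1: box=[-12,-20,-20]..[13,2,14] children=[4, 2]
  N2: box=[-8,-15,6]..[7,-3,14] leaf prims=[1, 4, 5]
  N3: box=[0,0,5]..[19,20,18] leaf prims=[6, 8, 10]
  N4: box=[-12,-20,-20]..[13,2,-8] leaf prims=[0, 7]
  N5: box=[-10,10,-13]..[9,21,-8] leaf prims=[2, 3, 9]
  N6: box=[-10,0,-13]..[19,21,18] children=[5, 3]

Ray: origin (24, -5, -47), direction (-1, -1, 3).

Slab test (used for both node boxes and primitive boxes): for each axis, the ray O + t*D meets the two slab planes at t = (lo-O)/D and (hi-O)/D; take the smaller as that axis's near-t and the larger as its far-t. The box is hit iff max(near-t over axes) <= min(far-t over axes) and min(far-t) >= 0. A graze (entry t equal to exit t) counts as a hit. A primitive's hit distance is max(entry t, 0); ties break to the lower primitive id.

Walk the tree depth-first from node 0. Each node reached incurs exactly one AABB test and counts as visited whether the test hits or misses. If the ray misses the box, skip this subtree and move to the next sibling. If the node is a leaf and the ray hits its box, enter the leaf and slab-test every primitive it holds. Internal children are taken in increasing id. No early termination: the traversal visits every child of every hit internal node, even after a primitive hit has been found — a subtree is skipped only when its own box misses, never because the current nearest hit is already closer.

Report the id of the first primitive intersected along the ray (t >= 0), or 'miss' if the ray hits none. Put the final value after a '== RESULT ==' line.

Trace the traversal:
N0 x:[5,36] y:[-26,15] z:[9,65/3] -> hit [9,15], descend [1, 6]
  N1 x:[11,36] y:[-7,15] z:[9,61/3] -> hit [11,15], descend [2, 4]
    N2 x:[17,32] y:[-2,10] z:[53/3,61/3] -> miss, prune
    N4 x:[11,36] y:[-7,15] z:[9,13] -> hit [11,13] leaf, test {P0(miss), P7@t=13}
  N6 x:[5,34] y:[-26,-5] z:[34/3,65/3] -> miss, prune

Summary -> nodes [0, 1, 2, 4, 6]; box-tests=5; leaf-entries=1; first=P7

== RESULT ==
7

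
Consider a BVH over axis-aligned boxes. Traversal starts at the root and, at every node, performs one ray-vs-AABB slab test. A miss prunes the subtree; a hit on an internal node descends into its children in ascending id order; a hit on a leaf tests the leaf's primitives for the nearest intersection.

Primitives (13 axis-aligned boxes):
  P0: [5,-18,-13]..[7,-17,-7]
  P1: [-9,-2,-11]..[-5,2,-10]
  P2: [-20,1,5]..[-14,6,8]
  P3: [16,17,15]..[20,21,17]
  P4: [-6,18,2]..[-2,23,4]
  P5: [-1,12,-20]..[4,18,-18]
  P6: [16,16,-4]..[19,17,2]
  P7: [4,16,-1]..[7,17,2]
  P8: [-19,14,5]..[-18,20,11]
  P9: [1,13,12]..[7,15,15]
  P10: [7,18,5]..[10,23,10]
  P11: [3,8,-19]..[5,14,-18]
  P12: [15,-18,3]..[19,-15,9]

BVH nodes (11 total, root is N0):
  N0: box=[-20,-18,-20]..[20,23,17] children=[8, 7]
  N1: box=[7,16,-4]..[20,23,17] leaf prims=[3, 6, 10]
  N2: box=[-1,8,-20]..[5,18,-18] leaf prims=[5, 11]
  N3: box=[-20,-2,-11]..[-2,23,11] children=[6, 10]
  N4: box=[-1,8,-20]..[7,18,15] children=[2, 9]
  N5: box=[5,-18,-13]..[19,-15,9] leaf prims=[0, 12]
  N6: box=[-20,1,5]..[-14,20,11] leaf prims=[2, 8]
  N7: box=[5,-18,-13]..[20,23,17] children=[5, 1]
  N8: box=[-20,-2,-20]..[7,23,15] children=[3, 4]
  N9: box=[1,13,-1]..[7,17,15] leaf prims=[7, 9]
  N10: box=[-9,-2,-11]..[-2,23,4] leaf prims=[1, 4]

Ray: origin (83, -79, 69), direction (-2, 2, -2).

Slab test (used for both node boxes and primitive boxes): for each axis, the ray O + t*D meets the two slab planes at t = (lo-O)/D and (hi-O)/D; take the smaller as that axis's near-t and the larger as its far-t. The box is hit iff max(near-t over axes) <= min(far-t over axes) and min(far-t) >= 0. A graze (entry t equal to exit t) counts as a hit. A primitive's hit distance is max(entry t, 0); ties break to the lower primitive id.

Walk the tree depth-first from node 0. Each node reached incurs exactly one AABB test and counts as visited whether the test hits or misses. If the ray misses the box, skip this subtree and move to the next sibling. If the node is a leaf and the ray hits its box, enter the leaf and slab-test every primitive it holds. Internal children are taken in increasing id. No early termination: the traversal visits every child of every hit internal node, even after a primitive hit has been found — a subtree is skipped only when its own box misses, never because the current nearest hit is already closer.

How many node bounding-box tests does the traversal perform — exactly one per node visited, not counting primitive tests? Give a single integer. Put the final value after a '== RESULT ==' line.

Traverse from the root:
N0 x:[63/2,103/2] y:[61/2,51] z:[26,89/2] -> hit [63/2,89/2], descend [7, 8]
  N7 x:[63/2,39] y:[61/2,51] z:[26,41] -> hit [63/2,39], descend [1, 5]
    N1 x:[63/2,38] y:[95/2,51] z:[26,73/2] -> miss, prune
    N5 x:[32,39] y:[61/2,32] z:[30,41] -> hit [32,32] leaf, test {P0(miss), P12@t=32}
  N8 x:[38,103/2] y:[77/2,51] z:[27,89/2] -> hit [77/2,89/2], descend [3, 4]
    N3 x:[85/2,103/2] y:[77/2,51] z:[29,40] -> miss, prune
    N4 x:[38,42] y:[87/2,97/2] z:[27,89/2] -> miss, prune

7 AABB tests over nodes [0, 7, 1, 5, 8, 3, 4]; 1 leaf entered; closest P12.

== RESULT ==
7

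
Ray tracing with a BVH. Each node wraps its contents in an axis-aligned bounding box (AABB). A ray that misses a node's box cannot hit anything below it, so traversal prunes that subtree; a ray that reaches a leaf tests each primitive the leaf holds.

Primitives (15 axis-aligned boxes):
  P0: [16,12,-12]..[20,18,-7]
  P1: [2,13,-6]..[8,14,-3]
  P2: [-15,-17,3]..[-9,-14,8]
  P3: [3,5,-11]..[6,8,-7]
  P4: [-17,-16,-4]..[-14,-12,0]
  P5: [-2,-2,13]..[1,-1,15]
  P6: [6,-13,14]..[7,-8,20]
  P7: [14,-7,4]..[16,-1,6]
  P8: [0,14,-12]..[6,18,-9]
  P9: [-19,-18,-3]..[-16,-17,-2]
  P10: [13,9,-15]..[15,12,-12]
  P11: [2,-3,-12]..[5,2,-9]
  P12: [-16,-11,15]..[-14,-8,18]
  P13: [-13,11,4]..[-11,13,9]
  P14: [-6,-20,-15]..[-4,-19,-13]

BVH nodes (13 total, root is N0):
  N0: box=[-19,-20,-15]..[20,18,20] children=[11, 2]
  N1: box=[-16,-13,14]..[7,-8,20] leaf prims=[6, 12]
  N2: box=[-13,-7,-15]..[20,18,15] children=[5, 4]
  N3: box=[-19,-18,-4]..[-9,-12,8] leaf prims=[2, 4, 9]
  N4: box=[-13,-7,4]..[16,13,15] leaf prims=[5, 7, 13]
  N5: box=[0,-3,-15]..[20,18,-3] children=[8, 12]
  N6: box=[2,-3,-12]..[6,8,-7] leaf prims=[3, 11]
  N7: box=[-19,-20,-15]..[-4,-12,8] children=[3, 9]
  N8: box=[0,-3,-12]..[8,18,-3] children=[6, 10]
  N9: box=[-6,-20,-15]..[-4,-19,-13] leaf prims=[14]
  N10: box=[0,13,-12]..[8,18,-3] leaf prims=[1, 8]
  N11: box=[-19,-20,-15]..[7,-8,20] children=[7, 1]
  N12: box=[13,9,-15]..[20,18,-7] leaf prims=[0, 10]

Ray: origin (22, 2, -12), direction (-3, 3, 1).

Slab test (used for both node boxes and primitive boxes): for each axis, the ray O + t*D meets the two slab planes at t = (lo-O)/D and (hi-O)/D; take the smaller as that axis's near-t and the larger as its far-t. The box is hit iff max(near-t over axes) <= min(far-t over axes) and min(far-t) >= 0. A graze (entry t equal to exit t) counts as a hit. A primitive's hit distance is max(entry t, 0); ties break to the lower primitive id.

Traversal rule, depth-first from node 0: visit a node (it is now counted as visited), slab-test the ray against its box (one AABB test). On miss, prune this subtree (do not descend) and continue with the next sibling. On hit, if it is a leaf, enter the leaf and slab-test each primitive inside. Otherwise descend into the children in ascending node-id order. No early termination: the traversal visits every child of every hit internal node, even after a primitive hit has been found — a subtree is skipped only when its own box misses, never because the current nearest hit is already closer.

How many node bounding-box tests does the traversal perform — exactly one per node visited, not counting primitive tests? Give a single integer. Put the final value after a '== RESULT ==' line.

Trace the traversal:
N0 x:[2/3,41/3] y:[-22/3,16/3] z:[-3,32] -> hit [2/3,16/3], descend [2, 11]
  N2 x:[2/3,35/3] y:[-3,16/3] z:[-3,27] -> hit [2/3,16/3], descend [4, 5]
    N4 x:[2,35/3] y:[-3,11/3] z:[16,27] -> miss, prune
    N5 x:[2/3,22/3] y:[-5/3,16/3] z:[-3,9] -> hit [2/3,16/3], descend [8, 12]
      N8 x:[14/3,22/3] y:[-5/3,16/3] z:[0,9] -> hit [14/3,16/3], descend [6, 10]
        N6 x:[16/3,20/3] y:[-5/3,2] z:[0,5] -> miss, prune
        N10 x:[14/3,22/3] y:[11/3,16/3] z:[0,9] -> hit [14/3,16/3] leaf, test {P1(miss), P8(miss)}
      N12 x:[2/3,3] y:[7/3,16/3] z:[-3,5] -> hit [7/3,3] leaf, test {P0(miss), P10(miss)}
  N11 x:[5,41/3] y:[-22/3,-10/3] z:[-3,32] -> miss, prune

order=[0, 2, 4, 5, 8, 6, 10, 12, 11]  |boxes|=9  |leaves|=2  hit=miss

== RESULT ==
9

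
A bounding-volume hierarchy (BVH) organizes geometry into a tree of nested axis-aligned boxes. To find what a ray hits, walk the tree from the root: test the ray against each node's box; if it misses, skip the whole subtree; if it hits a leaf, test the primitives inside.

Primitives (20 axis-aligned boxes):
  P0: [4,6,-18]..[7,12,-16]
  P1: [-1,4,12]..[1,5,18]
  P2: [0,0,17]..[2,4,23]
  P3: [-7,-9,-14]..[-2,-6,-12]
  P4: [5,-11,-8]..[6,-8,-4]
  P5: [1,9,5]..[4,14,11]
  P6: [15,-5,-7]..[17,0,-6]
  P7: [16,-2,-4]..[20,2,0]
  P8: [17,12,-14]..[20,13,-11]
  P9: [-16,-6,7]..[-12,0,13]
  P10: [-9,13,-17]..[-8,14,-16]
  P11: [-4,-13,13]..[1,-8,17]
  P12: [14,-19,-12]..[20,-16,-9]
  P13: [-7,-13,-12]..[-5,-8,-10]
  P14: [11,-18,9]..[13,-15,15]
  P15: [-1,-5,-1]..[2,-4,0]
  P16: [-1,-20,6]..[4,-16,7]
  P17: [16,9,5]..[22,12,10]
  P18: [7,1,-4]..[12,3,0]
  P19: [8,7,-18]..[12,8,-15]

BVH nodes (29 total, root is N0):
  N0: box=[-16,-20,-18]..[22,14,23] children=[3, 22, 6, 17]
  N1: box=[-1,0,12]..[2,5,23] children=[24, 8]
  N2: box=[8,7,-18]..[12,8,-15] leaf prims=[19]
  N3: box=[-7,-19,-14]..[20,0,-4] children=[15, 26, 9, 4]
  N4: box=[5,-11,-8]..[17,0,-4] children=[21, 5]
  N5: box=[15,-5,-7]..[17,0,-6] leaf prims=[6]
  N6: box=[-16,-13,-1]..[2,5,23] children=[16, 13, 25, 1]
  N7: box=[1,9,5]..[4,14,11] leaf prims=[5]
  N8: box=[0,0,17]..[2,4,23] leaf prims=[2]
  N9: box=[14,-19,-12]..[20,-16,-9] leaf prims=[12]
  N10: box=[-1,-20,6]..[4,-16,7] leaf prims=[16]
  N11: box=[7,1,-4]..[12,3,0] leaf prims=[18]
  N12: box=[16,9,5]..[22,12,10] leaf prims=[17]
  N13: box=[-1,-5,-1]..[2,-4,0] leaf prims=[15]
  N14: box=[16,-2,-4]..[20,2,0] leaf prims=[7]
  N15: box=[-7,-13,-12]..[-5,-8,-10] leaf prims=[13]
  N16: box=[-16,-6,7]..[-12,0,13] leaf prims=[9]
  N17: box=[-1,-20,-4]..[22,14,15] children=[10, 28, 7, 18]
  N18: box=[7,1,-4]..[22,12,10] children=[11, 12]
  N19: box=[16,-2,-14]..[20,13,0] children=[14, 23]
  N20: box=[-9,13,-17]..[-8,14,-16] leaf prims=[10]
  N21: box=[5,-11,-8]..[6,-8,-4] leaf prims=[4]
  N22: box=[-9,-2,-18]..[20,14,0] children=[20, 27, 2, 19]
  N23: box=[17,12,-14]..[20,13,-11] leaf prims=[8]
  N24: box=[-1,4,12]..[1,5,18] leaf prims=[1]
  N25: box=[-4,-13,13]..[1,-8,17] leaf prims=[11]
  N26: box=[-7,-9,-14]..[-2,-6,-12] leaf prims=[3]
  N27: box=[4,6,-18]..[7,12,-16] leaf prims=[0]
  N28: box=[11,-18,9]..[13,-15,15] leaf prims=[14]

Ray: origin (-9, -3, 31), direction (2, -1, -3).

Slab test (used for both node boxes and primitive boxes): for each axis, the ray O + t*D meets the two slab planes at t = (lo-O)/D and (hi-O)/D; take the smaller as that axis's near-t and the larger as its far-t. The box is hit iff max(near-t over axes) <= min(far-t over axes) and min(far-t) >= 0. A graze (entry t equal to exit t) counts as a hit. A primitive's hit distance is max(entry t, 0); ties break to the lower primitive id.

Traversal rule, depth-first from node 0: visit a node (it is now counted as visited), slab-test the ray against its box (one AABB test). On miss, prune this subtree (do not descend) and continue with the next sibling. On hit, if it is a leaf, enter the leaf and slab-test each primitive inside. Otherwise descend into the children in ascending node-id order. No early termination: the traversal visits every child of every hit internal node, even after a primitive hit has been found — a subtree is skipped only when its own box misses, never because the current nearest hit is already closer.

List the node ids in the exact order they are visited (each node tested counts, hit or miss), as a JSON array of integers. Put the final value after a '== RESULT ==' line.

Trace the traversal:
N0 x:[-7/2,31/2] y:[-17,17] z:[8/3,49/3] -> hit [8/3,31/2], descend [3, 6, 17, 22]
  N3 x:[1,29/2] y:[-3,16] z:[35/3,15] -> hit [35/3,29/2], descend [4, 9, 15, 26]
    N4 x:[7,13] y:[-3,8] z:[35/3,13] -> miss, prune
    N9 x:[23/2,29/2] y:[13,16] z:[40/3,43/3] -> hit [40/3,43/3] leaf, test {P12@t=40/3}
    N15 x:[1,2] y:[5,10] z:[41/3,43/3] -> miss, prune
    N26 x:[1,7/2] y:[3,6] z:[43/3,15] -> miss, prune
  N6 x:[-7/2,11/2] y:[-8,10] z:[8/3,32/3] -> hit [8/3,11/2], descend [1, 13, 16, 25]
    N1 x:[4,11/2] y:[-8,-3] z:[8/3,19/3] -> miss, prune
    N13 x:[4,11/2] y:[1,2] z:[31/3,32/3] -> miss, prune
    N16 x:[-7/2,-3/2] y:[-3,3] z:[6,8] -> miss, prune
    N25 x:[5/2,5] y:[5,10] z:[14/3,6] -> hit [5,5] leaf, test {P11@t=5}
  N17 x:[4,31/2] y:[-17,17] z:[16/3,35/3] -> hit [16/3,35/3], descend [7, 10, 18, 28]
    N7 x:[5,13/2] y:[-17,-12] z:[20/3,26/3] -> miss, prune
    N10 x:[4,13/2] y:[13,17] z:[8,25/3] -> miss, prune
    N18 x:[8,31/2] y:[-15,-4] z:[7,35/3] -> miss, prune
    N28 x:[10,11] y:[12,15] z:[16/3,22/3] -> miss, prune
  N22 x:[0,29/2] y:[-17,-1] z:[31/3,49/3] -> miss, prune

Visited [0, 3, 4, 9, 15, 26, 6, 1, 13, 16, 25, 17, 7, 10, 18, 28, 22]. Tests: 17 box, 2 leaf. Nearest: P11.

== RESULT ==
[0, 3, 4, 9, 15, 26, 6, 1, 13, 16, 25, 17, 7, 10, 18, 28, 22]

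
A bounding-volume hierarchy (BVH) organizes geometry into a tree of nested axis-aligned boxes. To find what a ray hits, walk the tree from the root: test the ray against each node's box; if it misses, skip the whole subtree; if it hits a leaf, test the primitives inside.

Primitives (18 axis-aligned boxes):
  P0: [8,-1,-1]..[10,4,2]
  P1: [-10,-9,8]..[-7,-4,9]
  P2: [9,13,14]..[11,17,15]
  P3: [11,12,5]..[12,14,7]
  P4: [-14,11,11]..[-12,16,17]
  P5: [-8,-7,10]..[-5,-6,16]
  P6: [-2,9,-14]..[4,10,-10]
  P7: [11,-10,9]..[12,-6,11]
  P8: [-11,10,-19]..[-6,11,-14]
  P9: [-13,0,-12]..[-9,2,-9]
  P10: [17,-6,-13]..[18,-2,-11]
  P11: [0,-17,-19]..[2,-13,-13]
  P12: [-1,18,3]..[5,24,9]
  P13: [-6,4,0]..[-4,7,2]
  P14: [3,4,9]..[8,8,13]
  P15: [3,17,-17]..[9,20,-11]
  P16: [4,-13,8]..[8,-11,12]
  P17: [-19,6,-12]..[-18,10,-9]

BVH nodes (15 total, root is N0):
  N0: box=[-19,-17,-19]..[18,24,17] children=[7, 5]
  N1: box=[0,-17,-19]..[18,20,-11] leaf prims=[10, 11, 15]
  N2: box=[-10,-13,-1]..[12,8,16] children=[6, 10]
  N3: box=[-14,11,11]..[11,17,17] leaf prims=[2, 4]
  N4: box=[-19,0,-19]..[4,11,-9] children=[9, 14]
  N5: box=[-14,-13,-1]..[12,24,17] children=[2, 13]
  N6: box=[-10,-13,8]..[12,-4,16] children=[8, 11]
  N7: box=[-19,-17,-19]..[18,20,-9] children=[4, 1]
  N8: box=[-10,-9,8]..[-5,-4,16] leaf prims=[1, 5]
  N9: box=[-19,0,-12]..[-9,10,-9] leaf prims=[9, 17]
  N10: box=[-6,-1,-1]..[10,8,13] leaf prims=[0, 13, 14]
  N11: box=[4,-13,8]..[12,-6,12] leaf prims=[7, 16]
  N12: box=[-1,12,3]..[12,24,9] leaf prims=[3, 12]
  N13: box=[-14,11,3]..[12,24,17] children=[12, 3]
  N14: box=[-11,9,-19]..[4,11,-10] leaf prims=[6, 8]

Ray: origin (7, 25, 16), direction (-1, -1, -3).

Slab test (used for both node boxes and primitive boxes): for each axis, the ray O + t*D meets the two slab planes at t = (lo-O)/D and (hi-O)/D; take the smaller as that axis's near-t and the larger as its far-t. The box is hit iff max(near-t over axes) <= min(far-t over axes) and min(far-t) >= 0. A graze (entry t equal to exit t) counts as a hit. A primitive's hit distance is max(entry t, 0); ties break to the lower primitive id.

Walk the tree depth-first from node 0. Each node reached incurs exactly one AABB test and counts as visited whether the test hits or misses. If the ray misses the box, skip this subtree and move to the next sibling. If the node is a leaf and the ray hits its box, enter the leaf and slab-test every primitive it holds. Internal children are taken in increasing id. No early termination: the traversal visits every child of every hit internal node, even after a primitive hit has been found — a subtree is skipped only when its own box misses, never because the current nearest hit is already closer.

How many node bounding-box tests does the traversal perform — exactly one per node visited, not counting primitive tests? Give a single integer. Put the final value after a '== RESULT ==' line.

Trace the traversal:
N0 x:[-11,26] y:[1,42] z:[-1/3,35/3] -> hit [1,35/3], descend [5, 7]
  N5 x:[-5,21] y:[1,38] z:[-1/3,17/3] -> hit [1,17/3], descend [2, 13]
    N2 x:[-5,17] y:[17,38] z:[0,17/3] -> miss, prune
    N13 x:[-5,21] y:[1,14] z:[-1/3,13/3] -> hit [1,13/3], descend [3, 12]
      N3 x:[-4,21] y:[8,14] z:[-1/3,5/3] -> miss, prune
      N12 x:[-5,8] y:[1,13] z:[7/3,13/3] -> hit [7/3,13/3] leaf, test {P3(miss), P12@t=7/3}
  N7 x:[-11,26] y:[5,42] z:[25/3,35/3] -> hit [25/3,35/3], descend [1, 4]
    N1 x:[-11,7] y:[5,42] z:[9,35/3] -> miss, prune
    N4 x:[3,26] y:[14,25] z:[25/3,35/3] -> miss, prune

Visited [0, 5, 2, 13, 3, 12, 7, 1, 4]. Tests: 9 box, 1 leaf. Nearest: P12.

== RESULT ==
9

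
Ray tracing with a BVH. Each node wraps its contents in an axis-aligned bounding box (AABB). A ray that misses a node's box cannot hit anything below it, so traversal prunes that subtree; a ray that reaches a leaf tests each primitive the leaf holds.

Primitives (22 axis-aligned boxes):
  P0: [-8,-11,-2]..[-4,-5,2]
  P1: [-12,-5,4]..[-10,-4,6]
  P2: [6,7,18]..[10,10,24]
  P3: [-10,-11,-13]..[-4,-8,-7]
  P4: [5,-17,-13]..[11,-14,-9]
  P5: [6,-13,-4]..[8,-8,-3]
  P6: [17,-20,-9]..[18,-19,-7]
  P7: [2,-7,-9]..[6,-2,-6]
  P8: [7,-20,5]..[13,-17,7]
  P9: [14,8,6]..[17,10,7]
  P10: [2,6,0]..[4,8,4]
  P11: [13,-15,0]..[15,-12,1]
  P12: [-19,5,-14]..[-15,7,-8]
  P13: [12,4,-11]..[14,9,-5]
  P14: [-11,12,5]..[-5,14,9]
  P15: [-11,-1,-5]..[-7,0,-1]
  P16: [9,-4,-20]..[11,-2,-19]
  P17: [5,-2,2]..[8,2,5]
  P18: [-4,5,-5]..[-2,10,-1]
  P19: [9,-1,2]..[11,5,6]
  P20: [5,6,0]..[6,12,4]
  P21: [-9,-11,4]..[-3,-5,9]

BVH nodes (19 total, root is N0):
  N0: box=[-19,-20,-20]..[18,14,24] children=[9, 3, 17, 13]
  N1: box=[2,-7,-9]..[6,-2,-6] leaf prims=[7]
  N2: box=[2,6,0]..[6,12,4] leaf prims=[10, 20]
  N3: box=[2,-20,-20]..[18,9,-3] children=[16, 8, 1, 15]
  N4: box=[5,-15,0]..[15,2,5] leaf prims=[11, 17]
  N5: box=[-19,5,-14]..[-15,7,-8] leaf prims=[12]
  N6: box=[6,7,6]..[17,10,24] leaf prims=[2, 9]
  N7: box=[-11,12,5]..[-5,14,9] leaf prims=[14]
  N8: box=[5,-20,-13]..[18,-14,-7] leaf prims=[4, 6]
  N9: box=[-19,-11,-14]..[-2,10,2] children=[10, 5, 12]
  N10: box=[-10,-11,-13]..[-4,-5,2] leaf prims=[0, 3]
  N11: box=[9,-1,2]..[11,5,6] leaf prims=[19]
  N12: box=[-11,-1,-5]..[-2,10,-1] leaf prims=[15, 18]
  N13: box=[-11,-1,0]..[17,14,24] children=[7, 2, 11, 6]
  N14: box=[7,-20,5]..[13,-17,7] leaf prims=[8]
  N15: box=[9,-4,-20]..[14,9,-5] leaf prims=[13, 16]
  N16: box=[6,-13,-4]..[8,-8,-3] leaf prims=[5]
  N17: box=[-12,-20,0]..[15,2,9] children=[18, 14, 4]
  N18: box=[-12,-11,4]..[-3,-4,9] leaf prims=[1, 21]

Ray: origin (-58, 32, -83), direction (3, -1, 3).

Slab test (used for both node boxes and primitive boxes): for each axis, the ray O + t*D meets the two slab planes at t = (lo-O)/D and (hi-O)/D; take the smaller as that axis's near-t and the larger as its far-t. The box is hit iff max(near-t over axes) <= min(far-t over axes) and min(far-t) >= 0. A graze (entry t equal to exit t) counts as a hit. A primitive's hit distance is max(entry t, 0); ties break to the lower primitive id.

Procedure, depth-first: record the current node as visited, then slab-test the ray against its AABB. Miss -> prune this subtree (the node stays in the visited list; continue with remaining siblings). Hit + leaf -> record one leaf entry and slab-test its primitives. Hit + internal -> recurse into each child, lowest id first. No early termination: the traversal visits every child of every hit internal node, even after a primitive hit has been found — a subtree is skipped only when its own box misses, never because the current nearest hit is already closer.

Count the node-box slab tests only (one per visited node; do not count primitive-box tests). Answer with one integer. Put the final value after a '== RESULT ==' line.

Trace the traversal:
N0 x:[13,76/3] y:[18,52] z:[21,107/3] -> hit [21,76/3], descend [3, 9, 13, 17]
  N3 x:[20,76/3] y:[23,52] z:[21,80/3] -> hit [23,76/3], descend [1, 8, 15, 16]
    N1 x:[20,64/3] y:[34,39] z:[74/3,77/3] -> miss, prune
    N8 x:[21,76/3] y:[46,52] z:[70/3,76/3] -> miss, prune
    N15 x:[67/3,24] y:[23,36] z:[21,26] -> hit [23,24] leaf, test {P13@t=24, P16(miss)}
    N16 x:[64/3,22] y:[40,45] z:[79/3,80/3] -> miss, prune
  N9 x:[13,56/3] y:[22,43] z:[23,85/3] -> miss, prune
  N13 x:[47/3,25] y:[18,33] z:[83/3,107/3] -> miss, prune
  N17 x:[46/3,73/3] y:[30,52] z:[83/3,92/3] -> miss, prune

Summary -> nodes [0, 3, 1, 8, 15, 16, 9, 13, 17]; box-tests=9; leaf-entries=1; first=P13

== RESULT ==
9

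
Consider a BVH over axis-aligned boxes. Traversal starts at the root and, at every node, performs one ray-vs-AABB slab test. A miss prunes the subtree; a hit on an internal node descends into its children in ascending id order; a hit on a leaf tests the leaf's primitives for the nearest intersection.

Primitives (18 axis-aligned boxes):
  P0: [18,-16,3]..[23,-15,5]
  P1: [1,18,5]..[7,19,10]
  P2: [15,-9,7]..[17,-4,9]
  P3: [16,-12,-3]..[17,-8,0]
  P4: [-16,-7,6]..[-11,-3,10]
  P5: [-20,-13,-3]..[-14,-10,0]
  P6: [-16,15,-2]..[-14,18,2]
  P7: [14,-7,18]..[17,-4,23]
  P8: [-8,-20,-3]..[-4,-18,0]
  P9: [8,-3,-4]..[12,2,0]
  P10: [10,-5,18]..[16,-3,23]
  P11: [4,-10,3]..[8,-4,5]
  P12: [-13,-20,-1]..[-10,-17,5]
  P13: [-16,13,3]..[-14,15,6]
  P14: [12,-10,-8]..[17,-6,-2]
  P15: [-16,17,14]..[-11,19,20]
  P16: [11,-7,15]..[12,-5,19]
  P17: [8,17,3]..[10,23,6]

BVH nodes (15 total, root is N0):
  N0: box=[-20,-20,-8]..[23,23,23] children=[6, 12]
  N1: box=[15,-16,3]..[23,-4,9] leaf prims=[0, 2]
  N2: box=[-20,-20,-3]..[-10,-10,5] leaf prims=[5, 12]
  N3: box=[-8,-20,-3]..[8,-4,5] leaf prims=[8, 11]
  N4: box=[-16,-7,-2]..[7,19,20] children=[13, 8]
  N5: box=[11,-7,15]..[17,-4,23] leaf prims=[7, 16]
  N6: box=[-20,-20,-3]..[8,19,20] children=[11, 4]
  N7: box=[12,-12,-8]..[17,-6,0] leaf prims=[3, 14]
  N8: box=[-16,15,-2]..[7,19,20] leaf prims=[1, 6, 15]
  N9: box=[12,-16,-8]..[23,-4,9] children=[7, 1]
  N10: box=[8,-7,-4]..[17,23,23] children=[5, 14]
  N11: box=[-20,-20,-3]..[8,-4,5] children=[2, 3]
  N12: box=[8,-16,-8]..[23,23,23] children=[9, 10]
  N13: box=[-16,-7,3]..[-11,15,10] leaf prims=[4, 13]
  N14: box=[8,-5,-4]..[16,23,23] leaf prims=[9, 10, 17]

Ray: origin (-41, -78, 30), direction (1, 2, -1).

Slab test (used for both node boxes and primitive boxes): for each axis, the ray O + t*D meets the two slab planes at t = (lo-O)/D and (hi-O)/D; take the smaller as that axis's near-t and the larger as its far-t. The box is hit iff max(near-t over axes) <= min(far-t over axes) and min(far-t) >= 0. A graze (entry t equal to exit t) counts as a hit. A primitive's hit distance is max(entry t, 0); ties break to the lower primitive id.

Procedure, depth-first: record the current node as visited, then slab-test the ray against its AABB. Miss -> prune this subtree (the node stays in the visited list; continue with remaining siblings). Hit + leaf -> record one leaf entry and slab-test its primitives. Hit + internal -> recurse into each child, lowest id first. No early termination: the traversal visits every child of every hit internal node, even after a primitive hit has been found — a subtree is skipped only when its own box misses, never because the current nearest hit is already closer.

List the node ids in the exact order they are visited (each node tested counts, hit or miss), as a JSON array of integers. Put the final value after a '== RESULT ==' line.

Walk:
N0 x:[21,64] y:[29,101/2] z:[7,38] -> hit [29,38], descend [6, 12]
  N6 x:[21,49] y:[29,97/2] z:[10,33] -> hit [29,33], descend [4, 11]
    N4 x:[25,48] y:[71/2,97/2] z:[10,32] -> miss, prune
    N11 x:[21,49] y:[29,37] z:[25,33] -> hit [29,33], descend [2, 3]
      N2 x:[21,31] y:[29,34] z:[25,33] -> hit [29,31] leaf, test {P5(miss), P12@t=29}
      N3 x:[33,49] y:[29,37] z:[25,33] -> hit [33,33] leaf, test {P8(miss), P11(miss)}
  N12 x:[49,64] y:[31,101/2] z:[7,38] -> miss, prune

7 AABB tests over nodes [0, 6, 4, 11, 2, 3, 12]; 2 leaves entered; closest P12.

== RESULT ==
[0, 6, 4, 11, 2, 3, 12]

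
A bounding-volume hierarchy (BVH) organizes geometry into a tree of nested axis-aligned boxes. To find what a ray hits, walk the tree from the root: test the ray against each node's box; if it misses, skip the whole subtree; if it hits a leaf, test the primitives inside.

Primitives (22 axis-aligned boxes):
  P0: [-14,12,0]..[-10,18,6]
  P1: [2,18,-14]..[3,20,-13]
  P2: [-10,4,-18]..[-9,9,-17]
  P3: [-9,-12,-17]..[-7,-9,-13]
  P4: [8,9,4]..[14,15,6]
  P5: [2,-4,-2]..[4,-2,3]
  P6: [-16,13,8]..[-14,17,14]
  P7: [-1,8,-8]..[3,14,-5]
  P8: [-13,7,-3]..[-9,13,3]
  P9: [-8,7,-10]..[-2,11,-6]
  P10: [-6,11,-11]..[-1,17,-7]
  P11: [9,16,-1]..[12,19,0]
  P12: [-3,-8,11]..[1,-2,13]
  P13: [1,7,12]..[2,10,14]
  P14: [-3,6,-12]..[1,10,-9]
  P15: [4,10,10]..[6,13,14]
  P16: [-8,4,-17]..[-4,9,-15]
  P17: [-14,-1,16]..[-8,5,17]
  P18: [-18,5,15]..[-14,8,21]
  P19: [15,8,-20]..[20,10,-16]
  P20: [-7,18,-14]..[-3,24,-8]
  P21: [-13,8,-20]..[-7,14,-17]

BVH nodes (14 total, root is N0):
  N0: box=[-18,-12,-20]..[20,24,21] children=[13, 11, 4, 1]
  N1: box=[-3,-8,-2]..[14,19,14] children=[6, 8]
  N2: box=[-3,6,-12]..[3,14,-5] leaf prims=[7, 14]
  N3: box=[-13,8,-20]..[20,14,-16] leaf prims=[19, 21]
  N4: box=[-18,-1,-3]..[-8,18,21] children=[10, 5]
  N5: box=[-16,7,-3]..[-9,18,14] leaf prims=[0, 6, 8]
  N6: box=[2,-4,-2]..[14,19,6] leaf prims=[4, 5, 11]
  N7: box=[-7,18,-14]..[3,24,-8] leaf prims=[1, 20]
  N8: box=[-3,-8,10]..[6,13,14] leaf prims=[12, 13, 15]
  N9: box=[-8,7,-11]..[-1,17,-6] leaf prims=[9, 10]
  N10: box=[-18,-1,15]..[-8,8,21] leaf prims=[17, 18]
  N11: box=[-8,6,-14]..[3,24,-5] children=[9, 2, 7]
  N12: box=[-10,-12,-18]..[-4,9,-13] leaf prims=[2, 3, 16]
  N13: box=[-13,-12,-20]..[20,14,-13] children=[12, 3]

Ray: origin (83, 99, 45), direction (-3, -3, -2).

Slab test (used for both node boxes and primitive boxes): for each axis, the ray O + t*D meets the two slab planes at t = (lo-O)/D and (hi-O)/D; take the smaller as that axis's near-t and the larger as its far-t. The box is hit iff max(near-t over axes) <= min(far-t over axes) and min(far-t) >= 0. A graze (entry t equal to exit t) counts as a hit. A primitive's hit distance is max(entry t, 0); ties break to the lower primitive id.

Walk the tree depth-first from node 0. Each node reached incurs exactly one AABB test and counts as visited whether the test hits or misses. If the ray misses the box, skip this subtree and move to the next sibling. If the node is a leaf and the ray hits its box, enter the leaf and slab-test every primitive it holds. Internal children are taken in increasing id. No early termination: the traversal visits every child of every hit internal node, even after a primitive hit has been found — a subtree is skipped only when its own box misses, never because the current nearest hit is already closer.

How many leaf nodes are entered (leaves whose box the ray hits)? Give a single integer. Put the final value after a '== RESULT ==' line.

Trace the traversal:
N0 x:[21,101/3] y:[25,37] z:[12,65/2] -> hit [25,65/2], descend [1, 4, 11, 13]
  N1 x:[23,86/3] y:[80/3,107/3] z:[31/2,47/2] -> miss, prune
  N4 x:[91/3,101/3] y:[27,100/3] z:[12,24] -> miss, prune
  N11 x:[80/3,91/3] y:[25,31] z:[25,59/2] -> hit [80/3,59/2], descend [2, 7, 9]
    N2 x:[80/3,86/3] y:[85/3,31] z:[25,57/2] -> hit [85/3,57/2] leaf, test {P7(miss), P14(miss)}
    N7 x:[80/3,30] y:[25,27] z:[53/2,59/2] -> hit [80/3,27] leaf, test {P1(miss), P20(miss)}
    N9 x:[28,91/3] y:[82/3,92/3] z:[51/2,28] -> hit [28,28] leaf, test {P9(miss), P10@t=28}
  N13 x:[21,32] y:[85/3,37] z:[29,65/2] -> hit [29,32], descend [3, 12]
    N3 x:[21,32] y:[85/3,91/3] z:[61/2,65/2] -> miss, prune
    N12 x:[29,31] y:[30,37] z:[29,63/2] -> hit [30,31] leaf, test {P2@t=31, P3(miss), P16@t=30}

10 AABB tests over nodes [0, 1, 4, 11, 2, 7, 9, 13, 3, 12]; 4 leaves entered; closest P10.

== RESULT ==
4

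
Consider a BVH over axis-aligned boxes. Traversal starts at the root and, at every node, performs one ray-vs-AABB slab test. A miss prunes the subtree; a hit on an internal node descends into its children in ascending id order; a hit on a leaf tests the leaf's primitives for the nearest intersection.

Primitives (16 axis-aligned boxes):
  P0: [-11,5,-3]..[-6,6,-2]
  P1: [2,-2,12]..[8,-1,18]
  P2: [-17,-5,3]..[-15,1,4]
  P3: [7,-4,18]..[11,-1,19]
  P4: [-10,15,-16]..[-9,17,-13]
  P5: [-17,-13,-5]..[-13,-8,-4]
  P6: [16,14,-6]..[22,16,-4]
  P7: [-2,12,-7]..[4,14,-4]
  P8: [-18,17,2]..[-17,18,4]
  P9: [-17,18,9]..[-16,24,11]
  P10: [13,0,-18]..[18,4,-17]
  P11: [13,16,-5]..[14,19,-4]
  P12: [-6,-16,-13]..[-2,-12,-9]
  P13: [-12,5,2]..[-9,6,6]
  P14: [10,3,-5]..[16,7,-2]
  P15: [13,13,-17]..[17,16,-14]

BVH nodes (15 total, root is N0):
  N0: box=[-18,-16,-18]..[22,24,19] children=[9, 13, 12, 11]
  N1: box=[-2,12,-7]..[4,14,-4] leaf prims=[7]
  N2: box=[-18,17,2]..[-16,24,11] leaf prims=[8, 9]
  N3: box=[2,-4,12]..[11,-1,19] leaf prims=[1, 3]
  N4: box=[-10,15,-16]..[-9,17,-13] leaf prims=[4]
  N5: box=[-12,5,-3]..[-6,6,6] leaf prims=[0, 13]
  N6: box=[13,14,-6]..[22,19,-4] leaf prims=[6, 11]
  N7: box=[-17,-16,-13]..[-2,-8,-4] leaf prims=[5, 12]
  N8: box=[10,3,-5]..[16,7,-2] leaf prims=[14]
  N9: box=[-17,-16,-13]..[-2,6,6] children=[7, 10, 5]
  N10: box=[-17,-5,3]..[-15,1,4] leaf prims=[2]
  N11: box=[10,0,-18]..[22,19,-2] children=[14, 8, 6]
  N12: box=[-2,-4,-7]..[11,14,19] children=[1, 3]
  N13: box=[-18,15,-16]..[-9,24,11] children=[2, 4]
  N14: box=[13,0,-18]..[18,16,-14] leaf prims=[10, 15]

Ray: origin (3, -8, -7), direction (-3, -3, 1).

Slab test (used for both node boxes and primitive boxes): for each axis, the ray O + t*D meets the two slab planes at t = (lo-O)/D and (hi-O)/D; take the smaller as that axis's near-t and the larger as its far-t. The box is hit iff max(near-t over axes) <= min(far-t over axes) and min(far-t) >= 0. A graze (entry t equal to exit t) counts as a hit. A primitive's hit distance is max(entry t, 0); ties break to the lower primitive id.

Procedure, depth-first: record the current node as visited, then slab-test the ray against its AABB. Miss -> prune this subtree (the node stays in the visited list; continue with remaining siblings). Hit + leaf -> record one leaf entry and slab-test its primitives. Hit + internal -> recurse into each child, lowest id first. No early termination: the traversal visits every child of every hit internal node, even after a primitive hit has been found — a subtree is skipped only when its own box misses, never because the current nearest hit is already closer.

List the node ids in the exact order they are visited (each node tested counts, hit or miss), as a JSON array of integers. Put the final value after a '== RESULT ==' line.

Trace the traversal:
N0 x:[-19/3,7] y:[-32/3,8/3] z:[-11,26] -> hit [-19/3,8/3], descend [9, 11, 12, 13]
  N9 x:[5/3,20/3] y:[-14/3,8/3] z:[-6,13] -> hit [5/3,8/3], descend [5, 7, 10]
    N5 x:[3,5] y:[-14/3,-13/3] z:[4,13] -> miss, prune
    N7 x:[5/3,20/3] y:[0,8/3] z:[-6,3] -> hit [5/3,8/3] leaf, test {P5(miss), P12(miss)}
    N10 x:[6,20/3] y:[-3,-1] z:[10,11] -> miss, prune
  N11 x:[-19/3,-7/3] y:[-9,-8/3] z:[-11,5] -> miss, prune
  N12 x:[-8/3,5/3] y:[-22/3,-4/3] z:[0,26] -> miss, prune
  N13 x:[4,7] y:[-32/3,-23/3] z:[-9,18] -> miss, prune

8 AABB tests over nodes [0, 9, 5, 7, 10, 11, 12, 13]; 1 leaf entered; closest miss.

== RESULT ==
[0, 9, 5, 7, 10, 11, 12, 13]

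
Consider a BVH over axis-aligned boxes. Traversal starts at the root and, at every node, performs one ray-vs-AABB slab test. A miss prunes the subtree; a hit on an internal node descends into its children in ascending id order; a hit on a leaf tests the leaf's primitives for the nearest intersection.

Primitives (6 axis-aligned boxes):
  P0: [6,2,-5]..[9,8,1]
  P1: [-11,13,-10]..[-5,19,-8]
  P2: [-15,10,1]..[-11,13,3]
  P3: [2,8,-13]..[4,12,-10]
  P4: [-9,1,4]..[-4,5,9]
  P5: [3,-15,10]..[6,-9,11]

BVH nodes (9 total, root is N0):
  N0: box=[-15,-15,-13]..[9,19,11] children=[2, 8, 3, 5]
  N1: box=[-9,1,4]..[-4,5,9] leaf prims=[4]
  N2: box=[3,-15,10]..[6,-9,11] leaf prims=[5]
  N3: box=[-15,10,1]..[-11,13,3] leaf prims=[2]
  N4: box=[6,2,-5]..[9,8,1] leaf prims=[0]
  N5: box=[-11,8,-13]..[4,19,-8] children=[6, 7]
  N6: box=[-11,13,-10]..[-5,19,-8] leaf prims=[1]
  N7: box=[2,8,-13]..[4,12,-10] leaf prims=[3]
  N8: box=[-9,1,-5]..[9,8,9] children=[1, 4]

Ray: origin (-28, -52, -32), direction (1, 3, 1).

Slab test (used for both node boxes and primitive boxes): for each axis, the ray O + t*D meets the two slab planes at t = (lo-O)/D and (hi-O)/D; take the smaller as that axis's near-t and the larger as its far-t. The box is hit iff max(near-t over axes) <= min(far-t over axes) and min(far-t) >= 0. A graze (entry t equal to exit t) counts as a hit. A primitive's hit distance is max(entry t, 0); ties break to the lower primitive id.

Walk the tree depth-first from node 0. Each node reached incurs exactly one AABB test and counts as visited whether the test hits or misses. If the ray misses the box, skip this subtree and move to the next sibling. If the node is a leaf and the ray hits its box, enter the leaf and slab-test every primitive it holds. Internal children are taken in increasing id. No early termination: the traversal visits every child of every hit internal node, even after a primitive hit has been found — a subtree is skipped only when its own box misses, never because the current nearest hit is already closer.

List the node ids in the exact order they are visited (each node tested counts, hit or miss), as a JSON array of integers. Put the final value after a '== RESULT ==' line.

Traverse from the root:
N0 x:[13,37] y:[37/3,71/3] z:[19,43] -> hit [19,71/3], descend [2, 3, 5, 8]
  N2 x:[31,34] y:[37/3,43/3] z:[42,43] -> miss, prune
  N3 x:[13,17] y:[62/3,65/3] z:[33,35] -> miss, prune
  N5 x:[17,32] y:[20,71/3] z:[19,24] -> hit [20,71/3], descend [6, 7]
    N6 x:[17,23] y:[65/3,71/3] z:[22,24] -> hit [22,23] leaf, test {P1@t=22}
    N7 x:[30,32] y:[20,64/3] z:[19,22] -> miss, prune
  N8 x:[19,37] y:[53/3,20] z:[27,41] -> miss, prune

Summary -> nodes [0, 2, 3, 5, 6, 7, 8]; box-tests=7; leaf-entries=1; first=P1

== RESULT ==
[0, 2, 3, 5, 6, 7, 8]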